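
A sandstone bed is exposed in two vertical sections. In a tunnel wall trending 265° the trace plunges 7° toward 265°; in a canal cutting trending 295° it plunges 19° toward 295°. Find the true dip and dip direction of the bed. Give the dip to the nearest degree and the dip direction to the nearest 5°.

The two traces are lines in the plane: v₁ = (sin 265°·cos 7°, cos 265°·cos 7°, −sin 7°), v₂ = (sin 295°·cos 19°, cos 295°·cos 19°, −sin 19°).
n = v₁ × v₂ = (-0.077, 0.217, 0.469) (taken with n_z > 0).
Dip δ = arctan(|n_h|/n_z) = arctan(0.231/0.469) = 26.2°.
The horizontal component of n points toward azimuth atan2(n_x, n_y) = 341°, the dip direction.

true dip 26°, dip direction 340°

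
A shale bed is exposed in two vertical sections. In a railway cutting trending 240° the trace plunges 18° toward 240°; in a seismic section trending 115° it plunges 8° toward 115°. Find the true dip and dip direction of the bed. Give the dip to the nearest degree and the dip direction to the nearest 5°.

true dip 27°, dip direction 190°

Each apparent-dip line lies in the plane. As unit vectors (x east, y north, z up), v₁ plunges 18°→240° and v₂ plunges 8°→115°.
The plane normal is n = v₁ × v₂ ∝ (-0.063, -0.392, 0.771).
True dip = arccos(n_z / |n|) = arccos(0.8892) = 27.2°.
Dip direction = azimuth of (n_x, n_y) = atan2(-0.063, -0.392) = 189°.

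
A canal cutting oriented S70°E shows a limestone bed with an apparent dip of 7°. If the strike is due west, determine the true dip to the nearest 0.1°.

19.7°

The section is 20° from the strike.
tan(true dip) = tan 7° / sin 20° = 0.3590
δ = arctan(0.3590) = 19.75°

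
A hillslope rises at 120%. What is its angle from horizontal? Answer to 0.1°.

tan θ = 120/100 = 1.2000
θ = arctan(1.2000) = 50.19°

50.2°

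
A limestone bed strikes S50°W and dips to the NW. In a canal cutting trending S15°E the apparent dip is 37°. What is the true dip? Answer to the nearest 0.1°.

β = acute angle between strike S50°W and section S15°E = 65°.
tan(true dip) = tan 37° / sin 65° = 0.8315
true dip = arctan 0.8315 = 39.74°

39.7°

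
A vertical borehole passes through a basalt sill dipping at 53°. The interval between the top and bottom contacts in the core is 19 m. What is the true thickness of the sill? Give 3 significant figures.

True thickness t = h · cos(dip) = 19 × cos 53°
t = 19 × 0.6018 = 11.434 m

11.4 m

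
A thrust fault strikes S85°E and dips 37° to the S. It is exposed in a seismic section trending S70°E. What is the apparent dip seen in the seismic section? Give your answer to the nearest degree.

11°

The strike is S85°E and the section trends S70°E; the acute angle between them is β = 15°.
tan α = tan 37° × sin 15° = 0.7536 × 0.2588 = 0.1950
apparent dip = arctan 0.1950 = 11.04°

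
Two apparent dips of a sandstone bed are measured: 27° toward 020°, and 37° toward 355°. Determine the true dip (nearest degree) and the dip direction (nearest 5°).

Represent each trace as a vector plunging at its apparent dip toward its trend (east-north-up frame): v₁ = (0.305, 0.837, -0.454), v₂ = (-0.070, 0.796, -0.602).
n = v₁ × v₂ = (-0.143, 0.215, 0.301) (taken with n_z > 0).
tan δ = √(n_x²+n_y²)/n_z = 0.258/0.301, so δ = 40.6°.
Dip direction = atan2(-0.143, 0.215) = 326° (azimuth of n's horizontal projection).

true dip 41°, dip direction 325°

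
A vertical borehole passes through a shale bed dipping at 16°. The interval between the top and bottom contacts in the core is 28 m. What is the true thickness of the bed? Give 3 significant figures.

26.9 m

True thickness t = h · cos(dip) = 28 × cos 16°
t = 28 × 0.9613 = 26.915 m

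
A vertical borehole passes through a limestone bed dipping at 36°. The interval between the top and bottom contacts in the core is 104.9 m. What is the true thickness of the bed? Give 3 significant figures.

True thickness t = h · cos(dip) = 104.9 × cos 36°
t = 104.9 × 0.8090 = 84.866 m

84.9 m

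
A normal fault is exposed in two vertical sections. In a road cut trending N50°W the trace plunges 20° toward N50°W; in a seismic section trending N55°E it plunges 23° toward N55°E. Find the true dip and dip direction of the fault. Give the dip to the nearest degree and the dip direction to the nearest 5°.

true dip 33°, dip direction 005°

The two traces are lines in the plane: v₁ = (sin 310°·cos 20°, cos 310°·cos 20°, −sin 20°), v₂ = (sin 55°·cos 23°, cos 55°·cos 23°, −sin 23°).
The plane normal is n = v₁ × v₂ ∝ (0.055, 0.539, 0.836).
tan δ = √(n_x²+n_y²)/n_z = 0.542/0.836, so δ = 33.0°.
Dip direction = atan2(0.055, 0.539) = 6° (azimuth of n's horizontal projection).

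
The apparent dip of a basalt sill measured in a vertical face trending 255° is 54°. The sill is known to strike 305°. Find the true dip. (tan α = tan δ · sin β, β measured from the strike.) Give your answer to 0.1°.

60.9°

The section is 50° from the strike.
tan(true dip) = tan 54° / sin 50° = 1.7967
δ = arctan(1.7967) = 60.90°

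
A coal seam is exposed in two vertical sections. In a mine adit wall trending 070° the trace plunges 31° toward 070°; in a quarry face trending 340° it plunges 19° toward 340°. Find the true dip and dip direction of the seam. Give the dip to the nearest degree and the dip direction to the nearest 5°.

Each apparent-dip line lies in the plane. As unit vectors (x east, y north, z up), v₁ plunges 31°→070° and v₂ plunges 19°→340°.
n = v₁ × v₂ = (0.362, 0.429, 0.810) (taken with n_z > 0).
True dip = arccos(n_z / |n|) = arccos(0.8221) = 34.7°.
The horizontal component of n points toward azimuth atan2(n_x, n_y) = 40°, the dip direction.

true dip 35°, dip direction 040°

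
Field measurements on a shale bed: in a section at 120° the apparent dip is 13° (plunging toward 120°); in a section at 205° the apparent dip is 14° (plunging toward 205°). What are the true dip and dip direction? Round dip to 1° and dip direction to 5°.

true dip 18°, dip direction 165°

Represent each trace as a vector plunging at its apparent dip toward its trend (east-north-up frame): v₁ = (0.844, -0.487, -0.225), v₂ = (-0.410, -0.879, -0.242).
The plane normal is n = v₁ × v₂ ∝ (0.080, -0.296, 0.942).
True dip = arccos(n_z / |n|) = arccos(0.9508) = 18.1°.
Dip direction = atan2(0.080, -0.296) = 165° (azimuth of n's horizontal projection).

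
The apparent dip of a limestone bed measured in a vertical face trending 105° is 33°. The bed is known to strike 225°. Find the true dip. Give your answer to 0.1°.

The section is 60° from the strike.
tan(true dip) = tan 33° / sin 60° = 0.7499
δ = arctan(0.7499) = 36.87°

36.9°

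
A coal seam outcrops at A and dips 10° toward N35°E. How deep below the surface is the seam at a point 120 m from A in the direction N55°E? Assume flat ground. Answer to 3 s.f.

19.9 m

The hole lies 20° from the dip direction, so the down-dip offset is 120 × cos 20° = 112.76 m.
Depth = down-dip offset × tan(dip) = 112.76 × tan 10° = 112.76 × 0.1763
Depth = 19.88 m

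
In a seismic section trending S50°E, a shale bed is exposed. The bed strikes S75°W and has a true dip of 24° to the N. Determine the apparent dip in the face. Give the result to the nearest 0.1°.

20.0°

Angle between strike (S75°W) and section (S50°E): β = 55°.
tan(apparent dip) = tan 24° · sin 55° = 0.3647
apparent dip = arctan 0.3647 = 20.04°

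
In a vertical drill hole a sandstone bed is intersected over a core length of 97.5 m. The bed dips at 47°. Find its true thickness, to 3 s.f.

66.5 m

True thickness t = h · cos(dip) = 97.5 × cos 47°
t = 97.5 × 0.6820 = 66.495 m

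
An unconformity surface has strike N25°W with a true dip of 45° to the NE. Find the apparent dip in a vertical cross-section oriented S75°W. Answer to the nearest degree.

The strike is N25°W and the section trends S75°W; the acute angle between them is β = 80°.
tan α = tan 45° × sin 80° = 1.0000 × 0.9848 = 0.9848
apparent dip = arctan 0.9848 = 44.56°

45°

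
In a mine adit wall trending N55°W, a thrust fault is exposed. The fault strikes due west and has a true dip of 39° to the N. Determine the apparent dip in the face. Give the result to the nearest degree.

The strike is due west and the section trends N55°W; the acute angle between them is β = 35°.
tan α = tan 39° × sin 35° = 0.8098 × 0.5736 = 0.4645
apparent dip = arctan 0.4645 = 24.91°

25°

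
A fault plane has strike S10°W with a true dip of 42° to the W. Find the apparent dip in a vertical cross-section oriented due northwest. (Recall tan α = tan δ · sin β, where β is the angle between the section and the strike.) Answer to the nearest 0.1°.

Angle between strike (S10°W) and section (due northwest): β = 55°.
tan α = tan 42° × sin 55° = 0.9004 × 0.8192 = 0.7376
apparent dip = arctan 0.7376 = 36.41°

36.4°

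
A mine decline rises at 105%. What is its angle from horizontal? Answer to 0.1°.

tan θ = 105/100 = 1.0500
θ = arctan(1.0500) = 46.40°

46.4°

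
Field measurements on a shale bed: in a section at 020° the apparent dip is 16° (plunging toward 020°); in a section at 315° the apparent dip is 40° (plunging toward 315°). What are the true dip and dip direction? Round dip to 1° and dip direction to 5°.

Represent each trace as a vector plunging at its apparent dip toward its trend (east-north-up frame): v₁ = (0.329, 0.903, -0.276), v₂ = (-0.542, 0.542, -0.643).
Cross product v₁ × v₂ gives the pole to the plane: n ∝ (-0.431, 0.361, 0.667).
tan δ = √(n_x²+n_y²)/n_z = 0.562/0.667, so δ = 40.1°.
Dip direction = azimuth of (n_x, n_y) = atan2(-0.431, 0.361) = 310°.

true dip 40°, dip direction 310°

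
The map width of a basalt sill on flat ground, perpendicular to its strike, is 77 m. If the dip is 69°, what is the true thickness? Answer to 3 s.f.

71.9 m

True thickness t = w · sin(dip) = 77 × sin 69°
t = 77 × 0.9336 = 71.886 m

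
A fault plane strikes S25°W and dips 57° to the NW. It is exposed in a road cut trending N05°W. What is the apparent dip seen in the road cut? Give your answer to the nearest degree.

38°

Angle between strike (S25°W) and section (N05°W): β = 30°.
tan α = tan 57° × sin 30° = 1.5399 × 0.5000 = 0.7699
apparent dip = arctan 0.7699 = 37.59°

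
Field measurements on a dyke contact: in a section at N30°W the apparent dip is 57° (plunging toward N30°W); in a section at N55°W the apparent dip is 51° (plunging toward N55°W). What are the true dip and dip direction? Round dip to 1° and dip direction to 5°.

true dip 58°, dip direction 345°

Each apparent-dip line lies in the plane. As unit vectors (x east, y north, z up), v₁ plunges 57°→N30°W and v₂ plunges 51°→N55°W.
Cross product v₁ × v₂ gives the pole to the plane: n ∝ (-0.064, 0.221, 0.145).
tan δ = √(n_x²+n_y²)/n_z = 0.230/0.145, so δ = 57.8°.
Dip direction = azimuth of (n_x, n_y) = atan2(-0.064, 0.221) = 344°.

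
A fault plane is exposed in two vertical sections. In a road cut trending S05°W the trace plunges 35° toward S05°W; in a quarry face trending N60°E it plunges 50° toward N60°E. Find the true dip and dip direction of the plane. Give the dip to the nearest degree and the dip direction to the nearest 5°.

true dip 64°, dip direction 115°

Each apparent-dip line lies in the plane. As unit vectors (x east, y north, z up), v₁ plunges 35°→S05°W and v₂ plunges 50°→N60°E.
Cross product v₁ × v₂ gives the pole to the plane: n ∝ (0.809, -0.374, 0.431).
Dip δ = arctan(|n_h|/n_z) = arctan(0.892/0.431) = 64.2°.
The horizontal component of n points toward azimuth atan2(n_x, n_y) = 115°, the dip direction.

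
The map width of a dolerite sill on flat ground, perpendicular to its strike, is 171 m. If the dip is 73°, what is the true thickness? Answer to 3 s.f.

True thickness t = w · sin(dip) = 171 × sin 73°
t = 171 × 0.9563 = 163.528 m

164 m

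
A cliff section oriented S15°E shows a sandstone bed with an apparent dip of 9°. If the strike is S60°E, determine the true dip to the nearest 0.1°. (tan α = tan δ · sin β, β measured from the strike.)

12.6°

The section is 45° from the strike.
tan δ = tan α / sin β = tan 9° / sin 45° = 0.1584 / 0.7071 = 0.2240
true dip = arctan 0.2240 = 12.63°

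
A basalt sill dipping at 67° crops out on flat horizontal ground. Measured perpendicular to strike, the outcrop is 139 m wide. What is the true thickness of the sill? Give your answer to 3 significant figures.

True thickness t = w · sin(dip) = 139 × sin 67°
t = 139 × 0.9205 = 127.950 m

128 m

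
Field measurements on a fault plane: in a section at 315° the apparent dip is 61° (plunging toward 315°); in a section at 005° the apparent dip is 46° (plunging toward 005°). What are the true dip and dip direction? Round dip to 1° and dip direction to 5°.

Each apparent-dip line lies in the plane. As unit vectors (x east, y north, z up), v₁ plunges 61°→315° and v₂ plunges 46°→005°.
n = v₁ × v₂ = (-0.359, 0.300, 0.258) (taken with n_z > 0).
tan δ = √(n_x²+n_y²)/n_z = 0.467/0.258, so δ = 61.1°.
The horizontal component of n points toward azimuth atan2(n_x, n_y) = 310°, the dip direction.

true dip 61°, dip direction 310°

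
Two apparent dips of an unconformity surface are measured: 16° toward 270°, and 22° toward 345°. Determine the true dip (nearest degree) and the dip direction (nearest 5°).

true dip 24°, dip direction 320°

The two traces are lines in the plane: v₁ = (sin 270°·cos 16°, cos 270°·cos 16°, −sin 16°), v₂ = (sin 345°·cos 22°, cos 345°·cos 22°, −sin 22°).
n = v₁ × v₂ = (-0.247, 0.294, 0.861) (taken with n_z > 0).
tan δ = √(n_x²+n_y²)/n_z = 0.384/0.861, so δ = 24.0°.
The horizontal component of n points toward azimuth atan2(n_x, n_y) = 320°, the dip direction.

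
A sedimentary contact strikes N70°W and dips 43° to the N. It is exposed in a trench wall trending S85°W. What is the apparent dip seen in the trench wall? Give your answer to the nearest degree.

Angle between strike (N70°W) and section (S85°W): β = 25°.
tan(apparent dip) = tan 43° · sin 25° = 0.3941
α = arctan(0.3941) = 21.51°

22°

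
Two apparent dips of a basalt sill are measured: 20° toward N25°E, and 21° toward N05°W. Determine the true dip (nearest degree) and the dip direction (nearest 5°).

true dip 21°, dip direction 005°

The two traces are lines in the plane: v₁ = (sin 25°·cos 20°, cos 25°·cos 20°, −sin 20°), v₂ = (sin 355°·cos 21°, cos 355°·cos 21°, −sin 21°).
n = v₁ × v₂ = (0.013, 0.170, 0.439) (taken with n_z > 0).
True dip = arccos(n_z / |n|) = arccos(0.9320) = 21.3°.
Dip direction = atan2(0.013, 0.170) = 4° (azimuth of n's horizontal projection).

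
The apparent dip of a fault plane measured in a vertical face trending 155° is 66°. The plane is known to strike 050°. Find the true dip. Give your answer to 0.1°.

The section is 75° from the strike.
tan(true dip) = tan 66° / sin 75° = 2.3253
true dip = arctan 2.3253 = 66.73°

66.7°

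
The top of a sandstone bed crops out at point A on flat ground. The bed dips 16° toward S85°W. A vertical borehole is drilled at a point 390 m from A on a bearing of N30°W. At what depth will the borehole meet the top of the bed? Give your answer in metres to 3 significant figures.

The hole lies 65° from the dip direction, so the down-dip offset is 390 × cos 65° = 164.82 m.
Depth = down-dip offset × tan(dip) = 164.82 × tan 16° = 164.82 × 0.2867
Depth = 47.26 m

47.3 m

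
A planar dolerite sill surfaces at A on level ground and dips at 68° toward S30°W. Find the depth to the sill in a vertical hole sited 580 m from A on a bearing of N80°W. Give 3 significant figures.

The hole lies 70° from the dip direction, so the down-dip offset is 580 × cos 70° = 198.37 m.
Depth = down-dip offset × tan(dip) = 198.37 × tan 68° = 198.37 × 2.4751
Depth = 490.99 m

491 m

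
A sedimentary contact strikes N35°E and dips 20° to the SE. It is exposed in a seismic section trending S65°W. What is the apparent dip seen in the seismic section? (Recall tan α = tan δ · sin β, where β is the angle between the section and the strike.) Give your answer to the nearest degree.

The strike is N35°E and the section trends S65°W; the acute angle between them is β = 30°.
tan α = tan 20° × sin 30° = 0.3640 × 0.5000 = 0.1820
apparent dip = arctan 0.1820 = 10.31°

10°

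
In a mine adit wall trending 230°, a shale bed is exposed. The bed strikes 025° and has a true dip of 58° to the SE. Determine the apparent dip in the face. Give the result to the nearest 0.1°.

Angle between strike (025°) and section (230°): β = 25°.
tan α = tan 58° × sin 25° = 1.6003 × 0.4226 = 0.6763
apparent dip = arctan 0.6763 = 34.07°

34.1°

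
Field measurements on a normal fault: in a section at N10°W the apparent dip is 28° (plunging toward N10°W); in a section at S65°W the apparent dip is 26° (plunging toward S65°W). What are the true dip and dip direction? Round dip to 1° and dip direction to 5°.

true dip 40°, dip direction 300°

The two traces are lines in the plane: v₁ = (sin 350°·cos 28°, cos 350°·cos 28°, −sin 28°), v₂ = (sin 245°·cos 26°, cos 245°·cos 26°, −sin 26°).
Cross product v₁ × v₂ gives the pole to the plane: n ∝ (-0.560, 0.315, 0.767).
True dip = arccos(n_z / |n|) = arccos(0.7665) = 40.0°.
Dip direction = atan2(-0.560, 0.315) = 299° (azimuth of n's horizontal projection).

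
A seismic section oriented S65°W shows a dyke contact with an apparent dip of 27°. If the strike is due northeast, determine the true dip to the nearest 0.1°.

56.1°

The section is 20° from the strike.
tan δ = tan α / sin β = tan 27° / sin 20° = 0.5095 / 0.3420 = 1.4898
true dip = arctan 1.4898 = 56.13°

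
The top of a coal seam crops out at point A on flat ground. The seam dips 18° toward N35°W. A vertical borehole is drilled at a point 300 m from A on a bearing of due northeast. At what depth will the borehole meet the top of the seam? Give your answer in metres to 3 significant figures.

The hole lies 80° from the dip direction, so the down-dip offset is 300 × cos 80° = 52.09 m.
Depth = down-dip offset × tan(dip) = 52.09 × tan 18° = 52.09 × 0.3249
Depth = 16.93 m

16.9 m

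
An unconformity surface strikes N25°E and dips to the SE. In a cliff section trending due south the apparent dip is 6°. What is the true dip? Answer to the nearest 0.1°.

β = acute angle between strike N25°E and section due south = 25°.
tan δ = tan α / sin β = tan 6° / sin 25° = 0.1051 / 0.4226 = 0.2487
δ = arctan(0.2487) = 13.97°

14.0°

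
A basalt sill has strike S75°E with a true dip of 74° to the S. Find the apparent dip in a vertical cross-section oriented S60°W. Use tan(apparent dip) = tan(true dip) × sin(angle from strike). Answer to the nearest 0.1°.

67.9°

Angle between strike (S75°E) and section (S60°W): β = 45°.
tan α = tan 74° × sin 45° = 3.4874 × 0.7071 = 2.4660
α = arctan(2.4660) = 67.93°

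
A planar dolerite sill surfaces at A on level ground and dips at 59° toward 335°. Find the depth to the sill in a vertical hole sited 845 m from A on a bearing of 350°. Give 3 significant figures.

1360 m

The hole lies 15° from the dip direction, so the down-dip offset is 845 × cos 15° = 816.21 m.
Depth = down-dip offset × tan(dip) = 816.21 × tan 59° = 816.21 × 1.6643
Depth = 1358.40 m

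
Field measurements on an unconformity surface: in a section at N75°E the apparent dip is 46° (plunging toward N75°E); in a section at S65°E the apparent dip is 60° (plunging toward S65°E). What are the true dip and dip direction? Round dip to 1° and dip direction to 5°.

Represent each trace as a vector plunging at its apparent dip toward its trend (east-north-up frame): v₁ = (0.671, 0.180, -0.719), v₂ = (0.453, -0.211, -0.866).
n = v₁ × v₂ = (0.308, -0.255, 0.223) (taken with n_z > 0).
Dip δ = arctan(|n_h|/n_z) = arctan(0.400/0.223) = 60.8°.
Dip direction = azimuth of (n_x, n_y) = atan2(0.308, -0.255) = 130°.

true dip 61°, dip direction 130°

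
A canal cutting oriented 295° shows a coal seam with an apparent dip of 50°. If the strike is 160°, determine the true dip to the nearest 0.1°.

β = acute angle between strike 160° and section 295° = 45°.
tan(true dip) = tan 50° / sin 45° = 1.6854
true dip = arctan 1.6854 = 59.32°

59.3°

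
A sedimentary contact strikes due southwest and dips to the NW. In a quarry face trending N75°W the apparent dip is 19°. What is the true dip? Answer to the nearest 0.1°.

21.7°

β = acute angle between strike due southwest and section N75°W = 60°.
tan(true dip) = tan 19° / sin 60° = 0.3976
true dip = arctan 0.3976 = 21.68°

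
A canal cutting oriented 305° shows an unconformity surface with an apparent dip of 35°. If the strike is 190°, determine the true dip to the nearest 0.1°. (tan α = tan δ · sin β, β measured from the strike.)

37.7°

β = acute angle between strike 190° and section 305° = 65°.
tan δ = tan α / sin β = tan 35° / sin 65° = 0.7002 / 0.9063 = 0.7726
δ = arctan(0.7726) = 37.69°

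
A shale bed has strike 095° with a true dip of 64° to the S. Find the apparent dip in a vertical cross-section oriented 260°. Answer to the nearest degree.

28°

The strike is 095° and the section trends 260°; the acute angle between them is β = 15°.
tan α = tan 64° × sin 15° = 2.0503 × 0.2588 = 0.5307
α = arctan(0.5307) = 27.95°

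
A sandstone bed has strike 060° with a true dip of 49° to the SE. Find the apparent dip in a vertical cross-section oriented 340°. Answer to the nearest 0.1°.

48.6°

The strike is 060° and the section trends 340°; the acute angle between them is β = 80°.
tan(apparent dip) = tan 49° · sin 80° = 1.1329
α = arctan(1.1329) = 48.57°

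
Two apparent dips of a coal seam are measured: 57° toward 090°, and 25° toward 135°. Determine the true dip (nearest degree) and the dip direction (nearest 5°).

true dip 61°, dip direction 060°

Represent each trace as a vector plunging at its apparent dip toward its trend (east-north-up frame): v₁ = (0.545, 0.000, -0.839), v₂ = (0.641, -0.641, -0.423).
n = v₁ × v₂ = (0.537, 0.307, 0.349) (taken with n_z > 0).
tan δ = √(n_x²+n_y²)/n_z = 0.619/0.349, so δ = 60.6°.
Dip direction = atan2(0.537, 0.307) = 60° (azimuth of n's horizontal projection).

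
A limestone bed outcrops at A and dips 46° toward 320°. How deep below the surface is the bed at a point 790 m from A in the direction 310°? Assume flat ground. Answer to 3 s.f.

806 m

The hole lies 10° from the dip direction, so the down-dip offset is 790 × cos 10° = 778.00 m.
Depth = down-dip offset × tan(dip) = 778.00 × tan 46° = 778.00 × 1.0355
Depth = 805.64 m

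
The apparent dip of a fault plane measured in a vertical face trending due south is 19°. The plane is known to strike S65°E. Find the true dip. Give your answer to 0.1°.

20.8°

β = acute angle between strike S65°E and section due south = 65°.
tan δ = tan α / sin β = tan 19° / sin 65° = 0.3443 / 0.9063 = 0.3799
δ = arctan(0.3799) = 20.80°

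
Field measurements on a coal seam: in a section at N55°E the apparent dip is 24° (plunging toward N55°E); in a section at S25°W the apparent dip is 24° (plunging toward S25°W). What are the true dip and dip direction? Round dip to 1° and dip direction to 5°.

Represent each trace as a vector plunging at its apparent dip toward its trend (east-north-up frame): v₁ = (0.748, 0.524, -0.407), v₂ = (-0.386, -0.828, -0.407).
The plane normal is n = v₁ × v₂ ∝ (0.550, -0.461, 0.417).
tan δ = √(n_x²+n_y²)/n_z = 0.718/0.417, so δ = 59.8°.
The horizontal component of n points toward azimuth atan2(n_x, n_y) = 130°, the dip direction.

true dip 60°, dip direction 130°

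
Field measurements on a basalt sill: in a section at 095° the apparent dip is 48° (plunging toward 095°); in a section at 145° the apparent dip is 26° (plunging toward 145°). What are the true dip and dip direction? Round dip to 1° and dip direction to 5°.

true dip 49°, dip direction 080°

Each apparent-dip line lies in the plane. As unit vectors (x east, y north, z up), v₁ plunges 48°→095° and v₂ plunges 26°→145°.
Cross product v₁ × v₂ gives the pole to the plane: n ∝ (0.522, 0.091, 0.461).
Dip δ = arctan(|n_h|/n_z) = arctan(0.529/0.461) = 49.0°.
Dip direction = atan2(0.522, 0.091) = 80° (azimuth of n's horizontal projection).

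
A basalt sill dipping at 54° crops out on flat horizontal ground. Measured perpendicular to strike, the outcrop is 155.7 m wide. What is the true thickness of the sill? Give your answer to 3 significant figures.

126 m

True thickness t = w · sin(dip) = 155.7 × sin 54°
t = 155.7 × 0.8090 = 125.964 m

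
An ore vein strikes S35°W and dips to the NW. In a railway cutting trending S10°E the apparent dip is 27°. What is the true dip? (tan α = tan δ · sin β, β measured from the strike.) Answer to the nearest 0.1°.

35.8°

The section is 45° from the strike.
tan(true dip) = tan 27° / sin 45° = 0.7206
δ = arctan(0.7206) = 35.78°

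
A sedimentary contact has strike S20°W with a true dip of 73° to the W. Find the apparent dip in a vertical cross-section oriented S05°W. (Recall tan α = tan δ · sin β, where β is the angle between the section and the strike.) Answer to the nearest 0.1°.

Angle between strike (S20°W) and section (S05°W): β = 15°.
tan(apparent dip) = tan 73° · sin 15° = 0.8466
α = arctan(0.8466) = 40.25°

40.2°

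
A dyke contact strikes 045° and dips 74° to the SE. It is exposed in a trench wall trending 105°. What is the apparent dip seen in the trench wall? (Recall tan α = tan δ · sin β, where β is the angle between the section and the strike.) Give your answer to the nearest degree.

72°

The section lies 60° from the strike.
tan α = tan 74° × sin 60° = 3.4874 × 0.8660 = 3.0202
α = arctan(3.0202) = 71.68°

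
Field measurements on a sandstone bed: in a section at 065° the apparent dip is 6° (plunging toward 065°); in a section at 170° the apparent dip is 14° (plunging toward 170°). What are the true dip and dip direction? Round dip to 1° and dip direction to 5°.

Each apparent-dip line lies in the plane. As unit vectors (x east, y north, z up), v₁ plunges 6°→065° and v₂ plunges 14°→170°.
Cross product v₁ × v₂ gives the pole to the plane: n ∝ (0.202, -0.200, 0.932).
True dip = arccos(n_z / |n|) = arccos(0.9565) = 17.0°.
Dip direction = atan2(0.202, -0.200) = 135° (azimuth of n's horizontal projection).

true dip 17°, dip direction 135°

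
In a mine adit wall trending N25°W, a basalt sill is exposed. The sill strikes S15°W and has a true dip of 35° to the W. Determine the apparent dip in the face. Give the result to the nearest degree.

The strike is S15°W and the section trends N25°W; the acute angle between them is β = 40°.
tan α = tan 35° × sin 40° = 0.7002 × 0.6428 = 0.4501
apparent dip = arctan 0.4501 = 24.23°

24°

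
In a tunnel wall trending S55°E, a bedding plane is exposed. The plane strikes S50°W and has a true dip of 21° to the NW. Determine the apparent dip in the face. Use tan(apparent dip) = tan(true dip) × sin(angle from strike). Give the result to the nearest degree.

20°

The section lies 75° from the strike.
tan(apparent dip) = tan 21° · sin 75° = 0.3708
α = arctan(0.3708) = 20.34°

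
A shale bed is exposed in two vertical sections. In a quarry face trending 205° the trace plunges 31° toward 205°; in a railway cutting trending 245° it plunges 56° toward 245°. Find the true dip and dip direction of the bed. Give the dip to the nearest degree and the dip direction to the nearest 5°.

Each apparent-dip line lies in the plane. As unit vectors (x east, y north, z up), v₁ plunges 31°→205° and v₂ plunges 56°→245°.
The plane normal is n = v₁ × v₂ ∝ (-0.522, 0.039, 0.308).
tan δ = √(n_x²+n_y²)/n_z = 0.524/0.308, so δ = 59.5°.
Dip direction = azimuth of (n_x, n_y) = atan2(-0.522, 0.039) = 274°.

true dip 60°, dip direction 275°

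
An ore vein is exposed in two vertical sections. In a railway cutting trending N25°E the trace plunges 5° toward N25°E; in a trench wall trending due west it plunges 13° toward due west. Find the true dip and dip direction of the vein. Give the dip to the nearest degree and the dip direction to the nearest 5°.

Each apparent-dip line lies in the plane. As unit vectors (x east, y north, z up), v₁ plunges 5°→N25°E and v₂ plunges 13°→due west.
n = v₁ × v₂ = (-0.203, 0.180, 0.880) (taken with n_z > 0).
tan δ = √(n_x²+n_y²)/n_z = 0.271/0.880, so δ = 17.1°.
The horizontal component of n points toward azimuth atan2(n_x, n_y) = 311°, the dip direction.

true dip 17°, dip direction 310°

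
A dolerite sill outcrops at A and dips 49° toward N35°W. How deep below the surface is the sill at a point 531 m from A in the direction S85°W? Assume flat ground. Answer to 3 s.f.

305 m

The hole lies 60° from the dip direction, so the down-dip offset is 531 × cos 60° = 265.50 m.
Depth = down-dip offset × tan(dip) = 265.50 × tan 49° = 265.50 × 1.1504
Depth = 305.42 m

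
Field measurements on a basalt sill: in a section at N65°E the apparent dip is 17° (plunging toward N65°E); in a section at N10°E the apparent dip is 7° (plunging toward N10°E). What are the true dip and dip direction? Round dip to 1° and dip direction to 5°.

Each apparent-dip line lies in the plane. As unit vectors (x east, y north, z up), v₁ plunges 17°→N65°E and v₂ plunges 7°→N10°E.
n = v₁ × v₂ = (0.237, 0.055, 0.778) (taken with n_z > 0).
True dip = arccos(n_z / |n|) = arccos(0.9545) = 17.3°.
Dip direction = azimuth of (n_x, n_y) = atan2(0.237, 0.055) = 77°.

true dip 17°, dip direction 075°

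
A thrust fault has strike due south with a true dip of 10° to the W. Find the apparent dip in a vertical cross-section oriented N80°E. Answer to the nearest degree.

10°

The section lies 80° from the strike.
tan(apparent dip) = tan 10° · sin 80° = 0.1736
apparent dip = arctan 0.1736 = 9.85°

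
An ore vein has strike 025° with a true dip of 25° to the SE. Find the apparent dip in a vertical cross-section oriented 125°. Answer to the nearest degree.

25°

The strike is 025° and the section trends 125°; the acute angle between them is β = 80°.
tan(apparent dip) = tan 25° · sin 80° = 0.4592
α = arctan(0.4592) = 24.67°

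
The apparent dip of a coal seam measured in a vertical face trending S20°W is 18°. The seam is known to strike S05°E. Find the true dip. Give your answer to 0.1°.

37.6°

β = acute angle between strike S05°E and section S20°W = 25°.
tan δ = tan α / sin β = tan 18° / sin 25° = 0.3249 / 0.4226 = 0.7688
δ = arctan(0.7688) = 37.55°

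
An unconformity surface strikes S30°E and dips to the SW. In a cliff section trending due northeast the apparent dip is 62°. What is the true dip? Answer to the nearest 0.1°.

The section is 75° from the strike.
tan(true dip) = tan 62° / sin 75° = 1.9471
true dip = arctan 1.9471 = 62.82°

62.8°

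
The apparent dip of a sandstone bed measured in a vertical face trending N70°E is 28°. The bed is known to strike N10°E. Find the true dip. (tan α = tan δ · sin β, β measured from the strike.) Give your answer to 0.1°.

31.5°

The section is 60° from the strike.
tan(true dip) = tan 28° / sin 60° = 0.6140
δ = arctan(0.6140) = 31.55°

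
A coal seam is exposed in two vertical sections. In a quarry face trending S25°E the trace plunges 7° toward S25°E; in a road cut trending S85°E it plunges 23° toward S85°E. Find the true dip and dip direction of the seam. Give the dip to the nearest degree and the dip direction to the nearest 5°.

true dip 24°, dip direction 080°

Represent each trace as a vector plunging at its apparent dip toward its trend (east-north-up frame): v₁ = (0.419, -0.900, -0.122), v₂ = (0.917, -0.080, -0.391).
Cross product v₁ × v₂ gives the pole to the plane: n ∝ (0.342, 0.052, 0.791).
Dip δ = arctan(|n_h|/n_z) = arctan(0.346/0.791) = 23.6°.
The horizontal component of n points toward azimuth atan2(n_x, n_y) = 81°, the dip direction.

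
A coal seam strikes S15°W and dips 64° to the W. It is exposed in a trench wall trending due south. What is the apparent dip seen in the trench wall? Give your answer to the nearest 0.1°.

The strike is S15°W and the section trends due south; the acute angle between them is β = 15°.
tan(apparent dip) = tan 64° · sin 15° = 0.5307
α = arctan(0.5307) = 27.95°

28.0°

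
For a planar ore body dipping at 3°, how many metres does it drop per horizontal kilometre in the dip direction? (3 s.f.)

drop per km = 1000 × tan 3° = 1000 × 0.0524

52.4 m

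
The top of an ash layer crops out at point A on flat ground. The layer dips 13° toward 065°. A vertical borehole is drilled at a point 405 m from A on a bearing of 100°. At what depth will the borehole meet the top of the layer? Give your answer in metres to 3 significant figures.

The hole lies 35° from the dip direction, so the down-dip offset is 405 × cos 35° = 331.76 m.
Depth = down-dip offset × tan(dip) = 331.76 × tan 13° = 331.76 × 0.2309
Depth = 76.59 m

76.6 m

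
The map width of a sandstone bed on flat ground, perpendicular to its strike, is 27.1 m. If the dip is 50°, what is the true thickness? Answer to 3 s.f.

True thickness t = w · sin(dip) = 27.1 × sin 50°
t = 27.1 × 0.7660 = 20.760 m

20.8 m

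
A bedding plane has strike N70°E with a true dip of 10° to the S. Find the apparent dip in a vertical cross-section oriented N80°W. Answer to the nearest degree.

5°

The strike is N70°E and the section trends N80°W; the acute angle between them is β = 30°.
tan α = tan 10° × sin 30° = 0.1763 × 0.5000 = 0.0882
apparent dip = arctan 0.0882 = 5.04°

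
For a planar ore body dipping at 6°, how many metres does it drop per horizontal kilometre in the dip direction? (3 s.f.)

105 m

drop per km = 1000 × tan 6° = 1000 × 0.1051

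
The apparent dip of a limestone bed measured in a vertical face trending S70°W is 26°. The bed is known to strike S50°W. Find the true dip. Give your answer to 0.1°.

β = acute angle between strike S50°W and section S70°W = 20°.
tan(true dip) = tan 26° / sin 20° = 1.4260
δ = arctan(1.4260) = 54.96°

55.0°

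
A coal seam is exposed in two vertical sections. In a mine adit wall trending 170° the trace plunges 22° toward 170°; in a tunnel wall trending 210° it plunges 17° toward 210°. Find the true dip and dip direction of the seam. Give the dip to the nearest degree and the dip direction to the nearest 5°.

The two traces are lines in the plane: v₁ = (sin 170°·cos 22°, cos 170°·cos 22°, −sin 22°), v₂ = (sin 210°·cos 17°, cos 210°·cos 17°, −sin 17°).
Cross product v₁ × v₂ gives the pole to the plane: n ∝ (0.043, -0.226, 0.570).
Dip δ = arctan(|n_h|/n_z) = arctan(0.230/0.570) = 22.0°.
Dip direction = azimuth of (n_x, n_y) = atan2(0.043, -0.226) = 169°.

true dip 22°, dip direction 170°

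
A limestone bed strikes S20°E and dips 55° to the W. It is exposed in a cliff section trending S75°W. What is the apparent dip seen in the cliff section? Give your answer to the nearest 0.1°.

54.9°

The strike is S20°E and the section trends S75°W; the acute angle between them is β = 85°.
tan α = tan 55° × sin 85° = 1.4281 × 0.9962 = 1.4227
apparent dip = arctan 1.4227 = 54.90°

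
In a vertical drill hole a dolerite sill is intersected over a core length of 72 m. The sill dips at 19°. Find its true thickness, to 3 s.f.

68.1 m

True thickness t = h · cos(dip) = 72 × cos 19°
t = 72 × 0.9455 = 68.077 m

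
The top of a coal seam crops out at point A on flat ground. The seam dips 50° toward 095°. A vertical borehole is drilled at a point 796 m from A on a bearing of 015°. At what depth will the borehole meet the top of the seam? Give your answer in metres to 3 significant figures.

The hole lies 80° from the dip direction, so the down-dip offset is 796 × cos 80° = 138.22 m.
Depth = down-dip offset × tan(dip) = 138.22 × tan 50° = 138.22 × 1.1918
Depth = 164.73 m

165 m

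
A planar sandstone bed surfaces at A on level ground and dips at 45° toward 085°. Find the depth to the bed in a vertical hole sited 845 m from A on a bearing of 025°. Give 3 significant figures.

423 m

The hole lies 60° from the dip direction, so the down-dip offset is 845 × cos 60° = 422.50 m.
Depth = down-dip offset × tan(dip) = 422.50 × tan 45° = 422.50 × 1.0000
Depth = 422.50 m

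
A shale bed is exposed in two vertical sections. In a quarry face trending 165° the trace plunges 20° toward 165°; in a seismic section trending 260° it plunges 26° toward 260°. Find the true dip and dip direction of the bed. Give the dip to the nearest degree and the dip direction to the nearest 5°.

Represent each trace as a vector plunging at its apparent dip toward its trend (east-north-up frame): v₁ = (0.243, -0.908, -0.342), v₂ = (-0.885, -0.156, -0.438).
Cross product v₁ × v₂ gives the pole to the plane: n ∝ (-0.345, -0.409, 0.841).
tan δ = √(n_x²+n_y²)/n_z = 0.535/0.841, so δ = 32.5°.
Dip direction = atan2(-0.345, -0.409) = 220° (azimuth of n's horizontal projection).

true dip 32°, dip direction 220°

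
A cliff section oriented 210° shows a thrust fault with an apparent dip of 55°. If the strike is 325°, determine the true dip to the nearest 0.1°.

β = acute angle between strike 325° and section 210° = 65°.
tan(true dip) = tan 55° / sin 65° = 1.5758
true dip = arctan 1.5758 = 57.60°

57.6°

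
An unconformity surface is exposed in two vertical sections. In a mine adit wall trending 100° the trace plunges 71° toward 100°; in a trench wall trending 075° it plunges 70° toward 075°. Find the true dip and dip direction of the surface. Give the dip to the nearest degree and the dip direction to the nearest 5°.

true dip 71°, dip direction 095°

Each apparent-dip line lies in the plane. As unit vectors (x east, y north, z up), v₁ plunges 71°→100° and v₂ plunges 70°→075°.
Cross product v₁ × v₂ gives the pole to the plane: n ∝ (0.137, -0.011, 0.047).
Dip δ = arctan(|n_h|/n_z) = arctan(0.137/0.047) = 71.1°.
Dip direction = atan2(0.137, -0.011) = 95° (azimuth of n's horizontal projection).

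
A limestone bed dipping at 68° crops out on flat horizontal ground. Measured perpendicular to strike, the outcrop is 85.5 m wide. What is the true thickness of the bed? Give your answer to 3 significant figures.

79.3 m

True thickness t = w · sin(dip) = 85.5 × sin 68°
t = 85.5 × 0.9272 = 79.274 m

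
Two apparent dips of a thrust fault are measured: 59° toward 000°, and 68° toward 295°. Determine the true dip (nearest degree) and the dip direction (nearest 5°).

true dip 69°, dip direction 310°

Each apparent-dip line lies in the plane. As unit vectors (x east, y north, z up), v₁ plunges 59°→000° and v₂ plunges 68°→295°.
n = v₁ × v₂ = (-0.342, 0.291, 0.175) (taken with n_z > 0).
tan δ = √(n_x²+n_y²)/n_z = 0.449/0.175, so δ = 68.7°.
Dip direction = atan2(-0.342, 0.291) = 310° (azimuth of n's horizontal projection).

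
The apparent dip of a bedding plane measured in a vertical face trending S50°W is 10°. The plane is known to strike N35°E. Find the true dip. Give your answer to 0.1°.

34.3°

β = acute angle between strike N35°E and section S50°W = 15°.
tan(true dip) = tan 10° / sin 15° = 0.6813
true dip = arctan 0.6813 = 34.27°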